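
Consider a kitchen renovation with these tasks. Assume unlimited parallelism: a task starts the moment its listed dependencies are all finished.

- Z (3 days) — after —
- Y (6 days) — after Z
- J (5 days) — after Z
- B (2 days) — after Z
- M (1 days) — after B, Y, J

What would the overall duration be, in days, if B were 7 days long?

As given, the longest chain is Z→Y→M = 3+6+1 = 10, so the finish is 10 days.
The longest path through B is only 6 days, so B has float 4.
The binding chain switches to Z→B→M = 3+7+1 = 11; finish 11 days.

11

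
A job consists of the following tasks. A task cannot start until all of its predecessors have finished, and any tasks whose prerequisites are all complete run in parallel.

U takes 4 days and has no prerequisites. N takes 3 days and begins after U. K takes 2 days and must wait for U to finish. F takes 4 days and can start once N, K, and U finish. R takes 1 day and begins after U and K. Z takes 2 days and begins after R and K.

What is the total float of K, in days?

U→N→F = 4+3+4 = 11 sets the makespan at 11 days.
Longest path through K: 10 days (earliest finish 6, latest finish 7).
Float = 11 − 10 = 1.

1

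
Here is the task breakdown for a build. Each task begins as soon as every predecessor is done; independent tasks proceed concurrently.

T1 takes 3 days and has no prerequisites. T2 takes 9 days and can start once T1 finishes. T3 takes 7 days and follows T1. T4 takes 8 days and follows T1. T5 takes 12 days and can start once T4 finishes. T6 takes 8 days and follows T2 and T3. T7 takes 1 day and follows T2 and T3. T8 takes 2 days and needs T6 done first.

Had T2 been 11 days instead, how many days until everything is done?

24

Critical path before the change: T1→T4→T5 = 3+8+12 = 23 giving 23 days.
T2 has 1 day of float (longest path through it is 22).
Now T1→T2→T6→T8 = 3+11+8+2 = 24 is longest, so the finish becomes 24 days.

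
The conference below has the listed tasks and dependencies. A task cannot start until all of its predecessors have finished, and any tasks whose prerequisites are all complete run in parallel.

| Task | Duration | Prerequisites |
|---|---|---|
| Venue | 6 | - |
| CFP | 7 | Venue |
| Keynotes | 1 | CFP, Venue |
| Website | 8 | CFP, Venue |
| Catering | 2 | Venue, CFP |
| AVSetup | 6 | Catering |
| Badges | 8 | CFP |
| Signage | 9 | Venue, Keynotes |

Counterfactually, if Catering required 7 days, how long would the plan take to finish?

26

Actual critical path: Venue→CFP→Keynotes→Signage = 6+7+1+9 = 23 ⇒ 23 days.
The longest path through Catering is only 21 days, so Catering has float 2.
The binding chain switches to Venue→CFP→Catering→AVSetup = 6+7+7+6 = 26; finish 26 days.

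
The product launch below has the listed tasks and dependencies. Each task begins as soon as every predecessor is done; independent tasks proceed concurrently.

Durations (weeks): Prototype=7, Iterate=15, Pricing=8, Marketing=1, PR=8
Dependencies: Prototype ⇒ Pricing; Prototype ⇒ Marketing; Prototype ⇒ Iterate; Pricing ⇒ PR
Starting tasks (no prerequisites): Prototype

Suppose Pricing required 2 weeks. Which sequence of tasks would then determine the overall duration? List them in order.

Baseline: Prototype→Pricing→PR = 7+8+8 = 23 → 23 weeks.
Since Pricing is critical, the -6 change carries straight to that chain (now 17 weeks).
The binding chain switches to Prototype→Iterate = 7+15 = 22; finish 22 weeks.

Prototype, Iterate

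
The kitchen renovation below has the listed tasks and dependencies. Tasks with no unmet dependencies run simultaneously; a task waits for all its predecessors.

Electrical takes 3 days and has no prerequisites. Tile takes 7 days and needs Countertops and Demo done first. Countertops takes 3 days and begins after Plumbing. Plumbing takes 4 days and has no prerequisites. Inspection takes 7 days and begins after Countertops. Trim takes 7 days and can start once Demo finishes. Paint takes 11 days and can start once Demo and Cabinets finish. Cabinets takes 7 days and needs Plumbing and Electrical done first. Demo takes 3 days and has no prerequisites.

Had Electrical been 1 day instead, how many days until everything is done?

The binding path is Plumbing→Cabinets→Paint = 4+7+11 = 22; finish at 22 days.
Electrical is off the critical path — its longest chain is 21 days, giving 1 of slack.
That remains the longest chain; total 22 days.

22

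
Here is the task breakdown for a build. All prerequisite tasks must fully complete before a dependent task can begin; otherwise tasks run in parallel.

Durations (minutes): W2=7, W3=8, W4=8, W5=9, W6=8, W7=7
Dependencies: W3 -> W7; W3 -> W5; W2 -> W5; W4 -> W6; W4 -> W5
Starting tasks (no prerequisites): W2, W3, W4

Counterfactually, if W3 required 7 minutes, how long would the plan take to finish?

Critical path before the change: W3→W5 = 8+9 = 17 giving 17 minutes.
Since W3 is critical, the -1 change carries straight to that chain (now 16 minutes).
Now W4→W5 = 8+9 = 17 is longest, so the finish becomes 17 minutes.

17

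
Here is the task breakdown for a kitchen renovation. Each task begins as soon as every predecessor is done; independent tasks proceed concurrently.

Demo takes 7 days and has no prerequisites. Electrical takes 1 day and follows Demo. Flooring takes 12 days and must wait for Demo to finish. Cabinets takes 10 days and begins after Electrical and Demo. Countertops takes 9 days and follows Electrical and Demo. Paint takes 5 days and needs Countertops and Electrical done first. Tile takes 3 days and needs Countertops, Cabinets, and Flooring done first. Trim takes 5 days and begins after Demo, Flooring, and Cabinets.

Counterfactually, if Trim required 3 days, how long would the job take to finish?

Critical path before the change: Demo→Flooring→Trim = 7+12+5 = 24 giving 24 days.
Trim lies on that path, so at 3 days the path becomes 22 days.
Now Demo→Electrical→Countertops→Paint = 7+1+9+5 = 22 is longest, so the finish becomes 22 days.

22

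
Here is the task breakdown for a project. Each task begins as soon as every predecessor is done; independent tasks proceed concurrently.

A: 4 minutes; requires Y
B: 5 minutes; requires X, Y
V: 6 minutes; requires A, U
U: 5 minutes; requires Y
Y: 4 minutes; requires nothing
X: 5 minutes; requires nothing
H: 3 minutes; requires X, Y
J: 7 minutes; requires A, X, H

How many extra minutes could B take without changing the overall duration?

The longest chain is X→H→J = 5+3+7 = 15; overall finish 15 minutes.
B finishes as early as 10 and must finish by 15.
Slack of B = 10 − 5 = 5 minutes.

5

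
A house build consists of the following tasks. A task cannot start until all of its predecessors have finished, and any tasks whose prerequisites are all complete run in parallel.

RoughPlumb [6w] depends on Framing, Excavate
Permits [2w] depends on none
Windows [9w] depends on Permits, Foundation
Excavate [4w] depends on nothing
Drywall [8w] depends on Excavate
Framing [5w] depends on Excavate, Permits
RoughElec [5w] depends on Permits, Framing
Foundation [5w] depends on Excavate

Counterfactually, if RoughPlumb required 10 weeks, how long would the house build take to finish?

19

The binding path is Excavate→Foundation→Windows = 4+5+9 = 18; finish at 18 weeks.
RoughPlumb is off the critical path — its longest chain is 15 weeks, giving 3 of slack.
Now Excavate→Framing→RoughPlumb = 4+5+10 = 19 is longest, so the finish becomes 19 weeks.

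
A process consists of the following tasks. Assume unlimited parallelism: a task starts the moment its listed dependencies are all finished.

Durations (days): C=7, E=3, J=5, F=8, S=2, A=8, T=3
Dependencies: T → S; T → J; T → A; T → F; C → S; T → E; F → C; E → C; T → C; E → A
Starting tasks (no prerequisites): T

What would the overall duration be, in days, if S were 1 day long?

Critical path before the change: T→F→C→S = 3+8+7+2 = 20 giving 20 days.
S lies on that path, so at 1 day the path becomes 19 days.
No other chain overtakes it, so the finish is 19 days.

19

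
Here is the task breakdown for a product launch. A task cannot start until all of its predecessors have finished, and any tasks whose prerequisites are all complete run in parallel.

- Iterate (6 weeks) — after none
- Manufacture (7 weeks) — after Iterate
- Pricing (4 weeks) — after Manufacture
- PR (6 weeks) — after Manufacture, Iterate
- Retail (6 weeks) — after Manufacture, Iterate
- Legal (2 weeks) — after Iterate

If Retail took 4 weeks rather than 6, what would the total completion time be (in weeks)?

The binding path is Iterate→Manufacture→Retail = 6+7+6 = 19; finish at 19 weeks.
Since Retail is critical, the -2 change carries straight to that chain (now 17 weeks).
Now Iterate→Manufacture→PR = 6+7+6 = 19 is longest, so the finish becomes 19 weeks.

19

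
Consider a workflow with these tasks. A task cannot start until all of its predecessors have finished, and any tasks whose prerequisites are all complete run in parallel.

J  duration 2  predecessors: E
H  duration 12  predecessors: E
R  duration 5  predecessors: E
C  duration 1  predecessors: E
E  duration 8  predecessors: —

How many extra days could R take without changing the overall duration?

7

E→H = 8+12 = 20 sets the makespan at 20 days.
Longest path through R: 13 days (earliest finish 13, latest finish 20).
Slack of R = 15 − 8 = 7 days.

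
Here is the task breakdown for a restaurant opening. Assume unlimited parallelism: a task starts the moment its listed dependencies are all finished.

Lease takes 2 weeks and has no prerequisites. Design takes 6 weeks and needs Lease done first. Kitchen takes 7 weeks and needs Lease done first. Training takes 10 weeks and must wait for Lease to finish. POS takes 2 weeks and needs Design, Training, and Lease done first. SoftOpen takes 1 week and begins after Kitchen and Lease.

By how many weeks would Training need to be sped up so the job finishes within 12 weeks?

Current finish: 14 weeks; target: 12.
Training is on every critical path, so each week cut from Training cuts the finish by one (this holds down to a finish of 10).
Need 14 − 12 = 2 weeks off Training → Training becomes 8 weeks, finish becomes 12.

2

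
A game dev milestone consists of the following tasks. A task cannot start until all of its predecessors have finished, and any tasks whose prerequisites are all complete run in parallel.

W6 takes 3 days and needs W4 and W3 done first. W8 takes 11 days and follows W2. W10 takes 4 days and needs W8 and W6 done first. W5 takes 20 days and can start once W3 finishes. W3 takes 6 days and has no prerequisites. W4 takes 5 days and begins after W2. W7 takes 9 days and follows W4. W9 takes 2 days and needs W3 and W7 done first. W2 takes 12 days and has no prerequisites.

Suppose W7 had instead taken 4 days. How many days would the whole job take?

27

Critical path before the change: W2→W4→W7→W9 = 12+5+9+2 = 28 giving 28 days.
Since W7 is critical, the -5 change carries straight to that chain (now 23 days).
Now W2→W8→W10 = 12+11+4 = 27 is longest, so the finish becomes 27 days.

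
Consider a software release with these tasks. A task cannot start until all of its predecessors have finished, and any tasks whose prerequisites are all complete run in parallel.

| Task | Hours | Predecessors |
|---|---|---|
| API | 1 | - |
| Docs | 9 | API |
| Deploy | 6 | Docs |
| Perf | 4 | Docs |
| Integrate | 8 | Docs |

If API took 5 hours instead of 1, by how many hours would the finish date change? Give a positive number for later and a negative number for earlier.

Actual critical path: API→Docs→Integrate = 1+9+8 = 18 ⇒ 18 hours.
Since API is critical, the +4 change carries straight to that chain (now 22 hours).
That remains the longest chain; total 22 hours.
Change in finish: 22 − 18 = +4 hours.

4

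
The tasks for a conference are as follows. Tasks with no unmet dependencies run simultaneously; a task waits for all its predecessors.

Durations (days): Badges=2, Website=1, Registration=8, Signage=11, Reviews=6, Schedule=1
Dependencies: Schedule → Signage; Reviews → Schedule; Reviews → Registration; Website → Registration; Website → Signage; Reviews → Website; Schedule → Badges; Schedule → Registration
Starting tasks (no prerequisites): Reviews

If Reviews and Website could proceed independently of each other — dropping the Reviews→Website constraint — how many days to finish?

Original critical path: Reviews→Schedule→Signage = 6+1+11 = 18 ⇒ 18 days.
Without Reviews→Website, Website's earliest start moves from 6 to 0.
After: Reviews→Schedule→Signage = 6+1+11 = 18 → 18 days.

18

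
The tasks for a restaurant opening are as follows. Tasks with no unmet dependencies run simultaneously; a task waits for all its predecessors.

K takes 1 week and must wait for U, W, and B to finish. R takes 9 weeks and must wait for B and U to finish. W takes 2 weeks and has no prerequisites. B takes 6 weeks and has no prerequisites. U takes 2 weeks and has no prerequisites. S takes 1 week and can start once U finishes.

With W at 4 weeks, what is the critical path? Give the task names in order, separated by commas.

B, R

Critical path before the change: B→R = 6+9 = 15 giving 15 weeks.
The longest path through W is only 3 weeks, so W has float 12.
No other chain overtakes it, so the finish is 15 weeks.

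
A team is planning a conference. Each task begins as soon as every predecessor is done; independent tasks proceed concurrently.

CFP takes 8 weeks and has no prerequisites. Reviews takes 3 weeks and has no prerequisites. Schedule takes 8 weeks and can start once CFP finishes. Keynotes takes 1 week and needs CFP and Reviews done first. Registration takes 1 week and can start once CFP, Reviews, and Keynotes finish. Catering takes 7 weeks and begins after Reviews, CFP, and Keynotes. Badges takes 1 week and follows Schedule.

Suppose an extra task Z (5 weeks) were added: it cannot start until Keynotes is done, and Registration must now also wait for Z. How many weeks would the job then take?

17

Originally the job takes 17 weeks.
With Z inserted, Registration now waits for max(CFP, Reviews, Keynotes, Z).
New critical path: CFP→Schedule→Badges = 8+8+1 = 17 ⇒ 17 weeks.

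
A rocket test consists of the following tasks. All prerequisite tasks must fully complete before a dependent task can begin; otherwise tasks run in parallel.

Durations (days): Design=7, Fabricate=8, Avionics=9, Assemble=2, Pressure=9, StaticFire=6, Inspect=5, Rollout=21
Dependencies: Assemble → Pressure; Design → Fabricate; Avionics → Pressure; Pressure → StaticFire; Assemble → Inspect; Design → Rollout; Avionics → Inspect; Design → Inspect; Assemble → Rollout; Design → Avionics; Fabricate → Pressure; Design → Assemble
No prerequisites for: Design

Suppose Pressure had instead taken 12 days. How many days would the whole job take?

34

Actual critical path: Design→Avionics→Pressure→StaticFire = 7+9+9+6 = 31 ⇒ 31 days.
Since Pressure is critical, the +3 change carries straight to that chain (now 34 days).
That remains the longest chain; total 34 days.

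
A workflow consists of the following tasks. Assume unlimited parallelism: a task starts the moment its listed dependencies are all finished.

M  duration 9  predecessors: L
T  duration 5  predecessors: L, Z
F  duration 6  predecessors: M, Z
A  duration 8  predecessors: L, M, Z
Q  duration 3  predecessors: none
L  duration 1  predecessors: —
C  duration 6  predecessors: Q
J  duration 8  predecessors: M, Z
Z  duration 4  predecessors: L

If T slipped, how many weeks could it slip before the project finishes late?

8

L→M→J = 1+9+8 = 18 sets the makespan at 18 weeks.
The longest chain containing T totals 10 weeks.
Slack of T = 13 − 5 = 8 weeks.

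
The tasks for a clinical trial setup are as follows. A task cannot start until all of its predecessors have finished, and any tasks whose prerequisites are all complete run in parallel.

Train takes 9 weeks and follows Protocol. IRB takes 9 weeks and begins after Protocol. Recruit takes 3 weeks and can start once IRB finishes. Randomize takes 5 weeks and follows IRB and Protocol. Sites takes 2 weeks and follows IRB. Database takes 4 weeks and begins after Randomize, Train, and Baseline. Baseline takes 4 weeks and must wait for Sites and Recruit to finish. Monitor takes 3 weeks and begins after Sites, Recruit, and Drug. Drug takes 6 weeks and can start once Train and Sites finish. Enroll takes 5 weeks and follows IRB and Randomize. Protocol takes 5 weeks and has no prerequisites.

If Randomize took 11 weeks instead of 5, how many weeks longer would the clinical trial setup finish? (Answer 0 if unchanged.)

As given, the longest chain is Protocol→IRB→Sites→Drug→Monitor = 5+9+2+6+3 = 25, so the finish is 25 weeks.
Randomize has 1 week of float (longest path through it is 24).
Now Protocol→IRB→Randomize→Enroll = 5+9+11+5 = 30 is longest, so the finish becomes 30 weeks.
Change in finish: 30 − 25 = +5 weeks.

5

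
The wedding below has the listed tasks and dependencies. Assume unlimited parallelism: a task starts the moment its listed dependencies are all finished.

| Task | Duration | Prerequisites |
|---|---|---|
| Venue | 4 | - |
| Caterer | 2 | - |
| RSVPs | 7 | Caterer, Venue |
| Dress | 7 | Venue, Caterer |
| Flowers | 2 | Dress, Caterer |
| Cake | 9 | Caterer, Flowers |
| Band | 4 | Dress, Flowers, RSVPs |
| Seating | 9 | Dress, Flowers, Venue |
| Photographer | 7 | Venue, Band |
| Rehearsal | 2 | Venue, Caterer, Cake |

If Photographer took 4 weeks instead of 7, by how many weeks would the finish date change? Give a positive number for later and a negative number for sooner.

0

The binding path is Venue→Dress→Flowers→Band→Photographer = 4+7+2+4+7 = 24; finish at 24 weeks.
Photographer lies on that path, so at 4 weeks the path becomes 21 weeks.
Now Venue→Dress→Flowers→Cake→Rehearsal = 4+7+2+9+2 = 24 is longest, so the finish becomes 24 weeks.
Change in finish: 24 − 24 = +0 weeks.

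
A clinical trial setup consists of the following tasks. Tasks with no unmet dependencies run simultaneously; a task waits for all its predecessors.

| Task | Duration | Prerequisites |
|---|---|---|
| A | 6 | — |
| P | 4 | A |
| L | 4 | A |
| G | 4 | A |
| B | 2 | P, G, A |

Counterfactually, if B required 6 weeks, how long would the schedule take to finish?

Baseline: A→P→B = 6+4+2 = 12 → 12 weeks.
B is on the critical path; changing it to 6 makes that path 16 weeks.
The critical path is still A→P→B; finish is now 16 weeks.

16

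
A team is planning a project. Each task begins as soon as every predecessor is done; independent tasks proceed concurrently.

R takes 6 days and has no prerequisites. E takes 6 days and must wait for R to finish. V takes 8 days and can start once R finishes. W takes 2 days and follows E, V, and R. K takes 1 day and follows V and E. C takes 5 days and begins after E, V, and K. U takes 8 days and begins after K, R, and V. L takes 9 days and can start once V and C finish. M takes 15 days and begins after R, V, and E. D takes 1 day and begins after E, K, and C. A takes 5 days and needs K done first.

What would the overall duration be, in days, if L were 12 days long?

32

As given, the longest chain is R→V→K→C→L = 6+8+1+5+9 = 29, so the finish is 29 days.
L lies on that path, so at 12 days the path becomes 32 days.
No other chain overtakes it, so the finish is 32 days.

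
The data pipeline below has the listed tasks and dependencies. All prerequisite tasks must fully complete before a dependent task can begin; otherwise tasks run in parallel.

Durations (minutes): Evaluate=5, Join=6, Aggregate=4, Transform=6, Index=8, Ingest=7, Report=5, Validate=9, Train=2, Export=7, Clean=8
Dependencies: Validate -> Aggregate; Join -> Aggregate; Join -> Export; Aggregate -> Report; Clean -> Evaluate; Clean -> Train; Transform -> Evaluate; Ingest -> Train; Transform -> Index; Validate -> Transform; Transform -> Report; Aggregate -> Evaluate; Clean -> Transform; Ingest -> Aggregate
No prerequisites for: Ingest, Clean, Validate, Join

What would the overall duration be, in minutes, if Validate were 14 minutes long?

28

Critical path before the change: Validate→Transform→Index = 9+6+8 = 23 giving 23 minutes.
Since Validate is critical, the +5 change carries straight to that chain (now 28 minutes).
The critical path is still Validate→Transform→Index; finish is now 28 minutes.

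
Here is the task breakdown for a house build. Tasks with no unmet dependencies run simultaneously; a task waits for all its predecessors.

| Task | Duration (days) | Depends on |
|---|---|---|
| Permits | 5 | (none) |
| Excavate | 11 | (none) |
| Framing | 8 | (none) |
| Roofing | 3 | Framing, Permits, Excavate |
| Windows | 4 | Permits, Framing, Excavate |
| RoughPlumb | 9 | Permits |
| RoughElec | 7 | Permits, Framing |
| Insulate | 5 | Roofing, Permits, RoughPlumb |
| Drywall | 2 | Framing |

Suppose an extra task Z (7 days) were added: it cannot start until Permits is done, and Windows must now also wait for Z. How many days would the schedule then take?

19

Originally the schedule takes 19 days.
With Z inserted, Windows now waits for max(Permits, Framing, Excavate, Z).
New critical path: Permits→RoughPlumb→Insulate = 5+9+5 = 19 ⇒ 19 days.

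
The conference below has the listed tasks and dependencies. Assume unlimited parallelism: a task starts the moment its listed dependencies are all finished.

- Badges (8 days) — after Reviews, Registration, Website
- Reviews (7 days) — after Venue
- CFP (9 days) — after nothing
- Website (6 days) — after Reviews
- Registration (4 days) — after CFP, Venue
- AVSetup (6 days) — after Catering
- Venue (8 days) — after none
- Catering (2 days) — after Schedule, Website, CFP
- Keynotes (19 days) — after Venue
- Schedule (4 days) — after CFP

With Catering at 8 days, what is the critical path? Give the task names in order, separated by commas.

Venue, Reviews, Website, Catering, AVSetup

Baseline: Venue→Reviews→Website→Catering→AVSetup = 8+7+6+2+6 = 29 → 29 days.
Since Catering is critical, the +6 change carries straight to that chain (now 35 days).
The critical path is still Venue→Reviews→Website→Catering→AVSetup; finish is now 35 days.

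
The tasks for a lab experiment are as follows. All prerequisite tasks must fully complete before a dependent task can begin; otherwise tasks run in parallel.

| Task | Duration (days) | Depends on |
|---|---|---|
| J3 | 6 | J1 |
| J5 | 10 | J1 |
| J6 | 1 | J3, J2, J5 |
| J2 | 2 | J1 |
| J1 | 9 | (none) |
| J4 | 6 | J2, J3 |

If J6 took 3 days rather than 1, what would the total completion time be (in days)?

Actual critical path: J1→J3→J4 = 9+6+6 = 21 ⇒ 21 days.
J6 has 1 day of float (longest path through it is 20).
New critical path: J1→J5→J6 = 9+10+3 = 22 ⇒ 22 days.

22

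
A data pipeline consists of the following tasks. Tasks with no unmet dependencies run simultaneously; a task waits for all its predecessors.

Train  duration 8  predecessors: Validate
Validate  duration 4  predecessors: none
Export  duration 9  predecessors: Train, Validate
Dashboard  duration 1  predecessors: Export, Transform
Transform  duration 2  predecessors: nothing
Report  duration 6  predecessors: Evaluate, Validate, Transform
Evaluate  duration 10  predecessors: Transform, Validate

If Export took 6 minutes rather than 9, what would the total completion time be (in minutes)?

Baseline: Validate→Train→Export→Dashboard = 4+8+9+1 = 22 → 22 minutes.
Export lies on that path, so at 6 minutes the path becomes 19 minutes.
The binding chain switches to Validate→Evaluate→Report = 4+10+6 = 20; finish 20 minutes.

20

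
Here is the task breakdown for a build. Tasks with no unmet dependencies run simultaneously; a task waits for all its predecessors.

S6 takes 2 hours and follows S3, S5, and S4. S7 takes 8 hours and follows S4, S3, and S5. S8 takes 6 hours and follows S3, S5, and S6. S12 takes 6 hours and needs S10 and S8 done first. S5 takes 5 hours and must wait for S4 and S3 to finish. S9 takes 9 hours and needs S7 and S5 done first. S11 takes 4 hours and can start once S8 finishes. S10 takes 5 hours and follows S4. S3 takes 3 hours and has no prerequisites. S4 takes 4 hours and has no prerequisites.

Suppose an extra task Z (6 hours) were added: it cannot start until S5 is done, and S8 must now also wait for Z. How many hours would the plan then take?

27

Originally the plan takes 26 hours.
With Z inserted, S8 now waits for max(S3, S5, S6, Z).
New critical path: S4→S5→Z→S8→S12 = 4+5+6+6+6 = 27 ⇒ 27 hours.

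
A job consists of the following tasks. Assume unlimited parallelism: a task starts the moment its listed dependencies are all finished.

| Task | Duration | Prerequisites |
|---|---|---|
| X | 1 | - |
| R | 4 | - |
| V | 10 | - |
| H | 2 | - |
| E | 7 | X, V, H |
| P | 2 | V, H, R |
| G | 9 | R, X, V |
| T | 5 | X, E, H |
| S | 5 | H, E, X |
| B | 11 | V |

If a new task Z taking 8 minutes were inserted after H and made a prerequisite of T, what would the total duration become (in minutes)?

Originally the project takes 22 minutes.
With Z inserted, T now waits for max(X, E, H, Z).
New critical path: V→E→T = 10+7+5 = 22 ⇒ 22 minutes.

22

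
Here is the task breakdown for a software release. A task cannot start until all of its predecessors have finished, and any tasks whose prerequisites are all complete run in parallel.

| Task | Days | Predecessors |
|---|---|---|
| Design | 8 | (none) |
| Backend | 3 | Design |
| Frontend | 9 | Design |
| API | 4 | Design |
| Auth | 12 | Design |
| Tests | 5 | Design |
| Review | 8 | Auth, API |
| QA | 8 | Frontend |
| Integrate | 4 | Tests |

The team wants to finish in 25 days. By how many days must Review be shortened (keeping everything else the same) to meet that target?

3

Current finish: 28 days; target: 25.
Review is on every critical path, so each day cut from Review cuts the finish by one (this holds down to a finish of 25).
Need 28 − 25 = 3 days off Review → Review becomes 5 days, finish becomes 25.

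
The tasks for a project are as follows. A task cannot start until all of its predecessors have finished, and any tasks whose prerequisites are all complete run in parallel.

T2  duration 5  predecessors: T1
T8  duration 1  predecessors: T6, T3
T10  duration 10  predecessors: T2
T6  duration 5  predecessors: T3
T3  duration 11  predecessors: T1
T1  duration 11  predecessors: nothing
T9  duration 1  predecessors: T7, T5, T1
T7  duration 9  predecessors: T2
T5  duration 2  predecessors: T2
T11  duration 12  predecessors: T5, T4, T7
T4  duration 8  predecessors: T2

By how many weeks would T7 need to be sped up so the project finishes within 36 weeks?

1

Current finish: 37 weeks; target: 36.
T7 is on every critical path, so each week cut from T7 cuts the finish by one (this holds down to a finish of 36).
Need 37 − 36 = 1 week off T7 → T7 becomes 8 weeks, finish becomes 36.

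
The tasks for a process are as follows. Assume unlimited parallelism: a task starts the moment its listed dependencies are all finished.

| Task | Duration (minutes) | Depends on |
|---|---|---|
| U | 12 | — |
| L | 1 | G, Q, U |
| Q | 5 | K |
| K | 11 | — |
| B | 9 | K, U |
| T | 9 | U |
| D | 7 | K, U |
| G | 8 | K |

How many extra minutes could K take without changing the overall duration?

Critical path: U→B = 12+9 = 21, so the finish is 21 minutes.
The longest chain containing K totals 20 minutes.
Float = 21 − 20 = 1.

1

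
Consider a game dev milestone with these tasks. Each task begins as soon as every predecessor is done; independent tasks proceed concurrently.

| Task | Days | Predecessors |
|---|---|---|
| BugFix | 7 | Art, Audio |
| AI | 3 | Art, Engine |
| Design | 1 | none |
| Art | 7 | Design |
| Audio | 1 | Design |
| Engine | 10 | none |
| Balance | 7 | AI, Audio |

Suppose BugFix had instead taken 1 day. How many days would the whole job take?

The binding path is Engine→AI→Balance = 10+3+7 = 20; finish at 20 days.
BugFix has 5 days of float (longest path through it is 15).
That remains the longest chain; total 20 days.

20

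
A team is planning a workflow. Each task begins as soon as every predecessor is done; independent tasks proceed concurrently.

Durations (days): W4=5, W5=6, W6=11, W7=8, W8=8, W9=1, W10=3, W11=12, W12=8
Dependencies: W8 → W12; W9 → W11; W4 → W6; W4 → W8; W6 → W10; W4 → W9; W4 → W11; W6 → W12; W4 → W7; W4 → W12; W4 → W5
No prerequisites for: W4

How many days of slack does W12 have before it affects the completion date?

0

W4→W6→W12 = 5+11+8 = 24 sets the makespan at 24 days.
The longest chain containing W12 totals 24 days.
Float = 24 − 24 = 0.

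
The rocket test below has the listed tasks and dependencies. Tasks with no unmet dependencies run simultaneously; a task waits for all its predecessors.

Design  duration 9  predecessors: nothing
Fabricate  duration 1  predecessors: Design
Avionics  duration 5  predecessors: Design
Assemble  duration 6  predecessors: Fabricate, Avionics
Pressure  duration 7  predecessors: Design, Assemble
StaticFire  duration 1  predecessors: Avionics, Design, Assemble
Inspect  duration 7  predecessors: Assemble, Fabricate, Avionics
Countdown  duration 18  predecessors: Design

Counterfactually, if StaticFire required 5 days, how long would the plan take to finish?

27

Baseline: Design→Avionics→Assemble→Pressure = 9+5+6+7 = 27 → 27 days.
StaticFire is off the critical path — its longest chain is 21 days, giving 6 of slack.
That remains the longest chain; total 27 days.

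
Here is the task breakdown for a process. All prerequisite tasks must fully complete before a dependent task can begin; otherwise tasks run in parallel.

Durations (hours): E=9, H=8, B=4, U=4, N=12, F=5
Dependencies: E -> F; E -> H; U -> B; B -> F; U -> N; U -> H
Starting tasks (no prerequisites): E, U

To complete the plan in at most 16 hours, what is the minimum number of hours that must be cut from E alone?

Current finish: 17 hours; target: 16.
E is on every critical path, so each hour cut from E cuts the finish by one (this holds down to a finish of 16).
Need 17 − 16 = 1 hour off E → E becomes 8 hours, finish becomes 16.

1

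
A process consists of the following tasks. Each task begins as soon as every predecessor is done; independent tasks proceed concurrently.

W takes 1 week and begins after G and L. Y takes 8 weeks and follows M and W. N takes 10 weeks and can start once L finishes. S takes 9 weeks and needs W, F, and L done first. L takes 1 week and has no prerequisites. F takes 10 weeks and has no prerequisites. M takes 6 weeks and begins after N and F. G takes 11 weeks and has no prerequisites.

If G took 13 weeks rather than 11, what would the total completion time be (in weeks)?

25

As given, the longest chain is L→N→M→Y = 1+10+6+8 = 25, so the finish is 25 weeks.
The longest path through G is only 21 weeks, so G has float 4.
The critical path is still L→N→M→Y; finish is now 25 weeks.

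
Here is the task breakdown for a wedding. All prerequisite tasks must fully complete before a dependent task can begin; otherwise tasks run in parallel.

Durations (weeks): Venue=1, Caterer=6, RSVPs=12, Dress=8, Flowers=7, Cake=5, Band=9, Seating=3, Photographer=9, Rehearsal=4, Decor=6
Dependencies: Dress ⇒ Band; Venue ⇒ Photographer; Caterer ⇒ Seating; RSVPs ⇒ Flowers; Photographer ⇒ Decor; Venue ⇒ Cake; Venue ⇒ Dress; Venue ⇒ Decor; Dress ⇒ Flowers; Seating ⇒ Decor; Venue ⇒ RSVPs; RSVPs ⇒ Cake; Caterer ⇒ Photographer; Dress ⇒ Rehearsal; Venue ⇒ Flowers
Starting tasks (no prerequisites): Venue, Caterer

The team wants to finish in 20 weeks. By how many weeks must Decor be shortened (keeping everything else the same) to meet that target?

Current finish: 21 weeks; target: 20.
Decor is on every critical path, so each week cut from Decor cuts the finish by one (this holds down to a finish of 20).
Need 21 − 20 = 1 week off Decor → Decor becomes 5 weeks, finish becomes 20.

1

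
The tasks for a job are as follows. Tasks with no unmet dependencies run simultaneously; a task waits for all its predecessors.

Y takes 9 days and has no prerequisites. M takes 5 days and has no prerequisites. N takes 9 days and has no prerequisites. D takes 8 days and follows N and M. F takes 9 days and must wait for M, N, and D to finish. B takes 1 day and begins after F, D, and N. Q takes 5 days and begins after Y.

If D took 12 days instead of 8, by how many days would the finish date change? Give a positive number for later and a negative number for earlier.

4

As given, the longest chain is N→D→F→B = 9+8+9+1 = 27, so the finish is 27 days.
D lies on that path, so at 12 days the path becomes 31 days.
The critical path is still N→D→F→B; finish is now 31 days.
Change in finish: 31 − 27 = +4 days.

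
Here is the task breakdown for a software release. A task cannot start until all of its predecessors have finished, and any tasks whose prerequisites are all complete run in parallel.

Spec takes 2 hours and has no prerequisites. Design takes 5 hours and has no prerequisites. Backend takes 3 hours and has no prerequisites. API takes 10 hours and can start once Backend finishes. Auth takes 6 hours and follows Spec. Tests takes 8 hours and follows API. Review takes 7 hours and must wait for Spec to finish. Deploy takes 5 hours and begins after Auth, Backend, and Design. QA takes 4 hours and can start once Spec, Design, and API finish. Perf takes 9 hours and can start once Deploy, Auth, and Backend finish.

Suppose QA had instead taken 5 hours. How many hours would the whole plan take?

22

Baseline: Spec→Auth→Deploy→Perf = 2+6+5+9 = 22 → 22 hours.
QA is off the critical path — its longest chain is 17 hours, giving 5 of slack.
No other chain overtakes it, so the finish is 22 hours.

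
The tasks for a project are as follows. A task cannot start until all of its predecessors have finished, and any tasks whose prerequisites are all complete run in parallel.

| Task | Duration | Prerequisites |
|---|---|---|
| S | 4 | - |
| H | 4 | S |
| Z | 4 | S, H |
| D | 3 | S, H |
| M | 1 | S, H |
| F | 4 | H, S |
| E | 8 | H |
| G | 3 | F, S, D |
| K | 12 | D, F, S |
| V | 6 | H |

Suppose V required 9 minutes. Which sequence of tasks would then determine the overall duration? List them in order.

S, H, F, K

Baseline: S→H→F→K = 4+4+4+12 = 24 → 24 minutes.
V is off the critical path — its longest chain is 14 minutes, giving 10 of slack.
That remains the longest chain; total 24 minutes.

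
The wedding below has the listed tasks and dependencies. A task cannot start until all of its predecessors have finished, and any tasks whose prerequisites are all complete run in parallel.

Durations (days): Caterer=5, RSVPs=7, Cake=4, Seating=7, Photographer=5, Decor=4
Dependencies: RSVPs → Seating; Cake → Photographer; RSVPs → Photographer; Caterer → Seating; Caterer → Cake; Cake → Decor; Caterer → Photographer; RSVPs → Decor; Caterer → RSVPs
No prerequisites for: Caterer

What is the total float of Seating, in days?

0

Critical path: Caterer→RSVPs→Seating = 5+7+7 = 19, so the finish is 19 days.
Seating finishes as early as 19 and must finish by 19.
So Seating can slip 19 − 19 = 0 days.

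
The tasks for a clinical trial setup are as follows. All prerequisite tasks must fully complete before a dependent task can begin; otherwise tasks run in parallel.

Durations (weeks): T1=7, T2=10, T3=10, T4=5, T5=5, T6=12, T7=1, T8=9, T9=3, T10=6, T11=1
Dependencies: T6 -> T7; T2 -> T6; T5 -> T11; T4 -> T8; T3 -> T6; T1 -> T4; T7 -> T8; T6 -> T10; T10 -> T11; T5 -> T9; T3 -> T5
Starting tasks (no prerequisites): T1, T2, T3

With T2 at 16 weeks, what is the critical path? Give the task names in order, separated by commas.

The binding path is T2→T6→T7→T8 = 10+12+1+9 = 32; finish at 32 weeks.
Since T2 is critical, the +6 change carries straight to that chain (now 38 weeks).
No other chain overtakes it, so the finish is 38 weeks.

T2, T6, T7, T8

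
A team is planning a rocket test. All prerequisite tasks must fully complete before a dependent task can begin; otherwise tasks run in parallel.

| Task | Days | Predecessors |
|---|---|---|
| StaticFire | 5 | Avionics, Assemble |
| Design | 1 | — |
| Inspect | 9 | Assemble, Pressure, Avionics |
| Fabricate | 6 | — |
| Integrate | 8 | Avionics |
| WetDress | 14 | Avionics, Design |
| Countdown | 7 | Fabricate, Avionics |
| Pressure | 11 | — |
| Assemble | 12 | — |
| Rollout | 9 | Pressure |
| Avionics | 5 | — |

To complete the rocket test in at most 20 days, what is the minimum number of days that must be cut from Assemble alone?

Current finish: 21 days; target: 20.
Assemble is on every critical path, so each day cut from Assemble cuts the finish by one (this holds down to a finish of 20).
Need 21 − 20 = 1 day off Assemble → Assemble becomes 11 days, finish becomes 20.

1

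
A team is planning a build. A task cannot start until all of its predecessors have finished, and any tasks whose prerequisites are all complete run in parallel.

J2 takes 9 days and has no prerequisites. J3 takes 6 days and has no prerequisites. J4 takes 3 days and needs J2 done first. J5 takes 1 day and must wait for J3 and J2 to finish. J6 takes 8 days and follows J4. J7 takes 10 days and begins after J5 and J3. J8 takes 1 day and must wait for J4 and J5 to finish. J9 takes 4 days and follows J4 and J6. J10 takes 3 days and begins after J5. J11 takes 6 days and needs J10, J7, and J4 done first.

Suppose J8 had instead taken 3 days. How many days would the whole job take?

26

As given, the longest chain is J2→J5→J7→J11 = 9+1+10+6 = 26, so the finish is 26 days.
J8 is off the critical path — its longest chain is 13 days, giving 13 of slack.
The critical path is still J2→J5→J7→J11; finish is now 26 days.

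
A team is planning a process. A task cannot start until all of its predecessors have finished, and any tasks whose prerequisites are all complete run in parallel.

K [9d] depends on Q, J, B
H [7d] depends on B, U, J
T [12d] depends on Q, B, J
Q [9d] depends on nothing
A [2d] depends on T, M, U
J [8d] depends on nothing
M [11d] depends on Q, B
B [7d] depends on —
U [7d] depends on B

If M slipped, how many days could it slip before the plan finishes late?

1

Critical path: Q→T→A = 9+12+2 = 23, so the finish is 23 days.
Longest path through M: 22 days (earliest finish 20, latest finish 21).
Float = 23 − 22 = 1.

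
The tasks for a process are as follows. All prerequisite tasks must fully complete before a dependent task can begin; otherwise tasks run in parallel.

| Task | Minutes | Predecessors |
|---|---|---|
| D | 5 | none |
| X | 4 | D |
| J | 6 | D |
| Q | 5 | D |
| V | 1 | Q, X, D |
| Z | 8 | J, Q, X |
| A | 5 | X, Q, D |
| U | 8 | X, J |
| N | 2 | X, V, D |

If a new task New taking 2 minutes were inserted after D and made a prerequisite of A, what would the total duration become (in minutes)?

Originally the process takes 19 minutes.
With New inserted, A now waits for max(X, Q, D, New).
New critical path: D→J→Z = 5+6+8 = 19 ⇒ 19 minutes.

19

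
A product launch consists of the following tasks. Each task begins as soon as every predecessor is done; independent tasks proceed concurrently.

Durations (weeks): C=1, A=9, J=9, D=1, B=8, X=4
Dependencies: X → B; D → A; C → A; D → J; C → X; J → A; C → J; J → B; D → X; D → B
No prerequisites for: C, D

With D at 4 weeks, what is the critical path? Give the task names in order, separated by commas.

As given, the longest chain is D→J→A = 1+9+9 = 19, so the finish is 19 weeks.
D is on the critical path; changing it to 4 makes that path 22 weeks.
The critical path is still D→J→A; finish is now 22 weeks.

D, J, A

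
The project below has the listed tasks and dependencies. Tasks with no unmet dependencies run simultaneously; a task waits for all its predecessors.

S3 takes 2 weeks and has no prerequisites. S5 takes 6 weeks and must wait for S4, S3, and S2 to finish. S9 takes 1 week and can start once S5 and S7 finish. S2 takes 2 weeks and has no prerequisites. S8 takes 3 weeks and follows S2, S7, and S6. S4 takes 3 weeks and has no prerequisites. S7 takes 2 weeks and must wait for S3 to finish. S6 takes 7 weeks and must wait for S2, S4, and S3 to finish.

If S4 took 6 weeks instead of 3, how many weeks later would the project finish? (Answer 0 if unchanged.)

Critical path before the change: S4→S6→S8 = 3+7+3 = 13 giving 13 weeks.
S4 is on the critical path; changing it to 6 makes that path 16 weeks.
The critical path is still S4→S6→S8; finish is now 16 weeks.
Change in finish: 16 − 13 = +3 weeks.

3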